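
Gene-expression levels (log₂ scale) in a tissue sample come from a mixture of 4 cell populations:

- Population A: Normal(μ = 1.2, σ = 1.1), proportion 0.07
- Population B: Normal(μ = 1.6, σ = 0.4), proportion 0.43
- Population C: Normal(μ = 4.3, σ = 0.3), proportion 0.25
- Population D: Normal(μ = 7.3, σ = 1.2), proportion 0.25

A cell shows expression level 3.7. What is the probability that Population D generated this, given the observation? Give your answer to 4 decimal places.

0.0193

By Bayes' theorem, P(k | x) = w_k f_k(x) / Σ_j w_j f_j(x).
Normal densities:
  L_A = (1/(1.1·√(2π)))·exp(−(3.7−1.2)²/(2·1.1²)) = 0.362675·exp(-2.58264) = 0.0274087
  L_B = (1/(0.4·√(2π)))·exp(−(3.7−1.6)²/(2·0.4²)) = 0.997356·exp(-13.78125) = 1.03212e-06
  L_C = (1/(0.3·√(2π)))·exp(−(3.7−4.3)²/(2·0.3²)) = 1.329808·exp(-2.00000) = 0.17997
  L_D = (1/(1.2·√(2π)))·exp(−(3.7−7.3)²/(2·1.2²)) = 0.332452·exp(-4.50000) = 0.00369321
Unnormalised posteriors:
  w_A·L_A = 0.07 × 0.0274087 = 0.00191861
  w_B·L_B = 0.43 × 1.03212e-06 = 4.43811e-07
  w_C·L_C = 0.25 × 0.17997 = 0.0449925
  w_D·L_D = 0.25 × 0.00369321 = 0.000923302
Denominator: 0.00191861 + 4.43811e-07 + 0.0449925 + 0.000923302 = 0.0478348
P(Population D | data) ≈ 0.0193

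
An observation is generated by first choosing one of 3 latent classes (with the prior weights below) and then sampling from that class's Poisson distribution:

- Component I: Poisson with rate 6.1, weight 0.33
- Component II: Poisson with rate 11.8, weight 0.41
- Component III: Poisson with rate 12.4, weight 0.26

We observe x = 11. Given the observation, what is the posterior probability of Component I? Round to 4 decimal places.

0.0958

The responsibility of component k is π_k f_k(x) divided by Σ_j π_j f_j(x).
Evaluate each component's likelihood at the observed value:
  L_I = e^(−6.1)·6.1^11/11! = 0.0244498
  L_II = e^(−11.8)·11.8^11/11! = 0.11611
  L_III = e^(−12.4)·12.4^11/11! = 0.109959
Prior × likelihood for each component:
  π_I·L_I = 0.33 × 0.0244498 = 0.00806845
  π_II·L_II = 0.41 × 0.11611 = 0.0476053
  π_III·L_III = 0.26 × 0.109959 = 0.0285894
Normaliser: 0.00806845 + 0.0476053 + 0.0285894 = 0.0842631
P(Component I | 11) = 0.00806845 / 0.0842631 ≈ 0.0958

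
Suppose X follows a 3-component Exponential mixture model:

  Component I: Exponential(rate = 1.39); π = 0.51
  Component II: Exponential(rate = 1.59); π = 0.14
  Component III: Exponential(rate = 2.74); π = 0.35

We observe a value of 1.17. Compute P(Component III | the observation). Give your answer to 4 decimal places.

0.1825

The responsibility of component k is P(Z=k) f_k(x) divided by Σ_j P(Z=j) f_j(x).
Component likelihoods at x = 1.17:
  p_I = 1.39·e^(−1.39·1.17) = 1.39·e^(−1.6263) = 0.273352
  p_II = 1.59·e^(−1.59·1.17) = 1.59·e^(−1.8603) = 0.247445
  p_III = 2.74·e^(−2.74·1.17) = 2.74·e^(−3.2058) = 0.111043
Weight by the priors:
  P(Z=I)·p_I = 0.51 × 0.273352 = 0.139409
  P(Z=II)·p_II = 0.14 × 0.247445 = 0.0346423
  P(Z=III)·p_III = 0.35 × 0.111043 = 0.0388649
Marginal: 0.139409 + 0.0346423 + 0.0388649 = 0.212917
P(Component III | 1.17) = 0.0388649 / 0.212917 ≈ 0.1825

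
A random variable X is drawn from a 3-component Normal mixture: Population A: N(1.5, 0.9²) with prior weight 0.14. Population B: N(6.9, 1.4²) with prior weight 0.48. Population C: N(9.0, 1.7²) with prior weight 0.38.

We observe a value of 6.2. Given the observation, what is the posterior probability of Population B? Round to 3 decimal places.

Posterior ∝ prior × likelihood, so P(k | x) ∝ w_k f_k(x); normalise over all components.
Normal densities:
  L_A = (1/(0.9·√(2π)))·exp(−(6.2−1.5)²/(2·0.9²)) = 0.443269·exp(-13.63580) = 5.30535e-07
  L_B = (1/(1.4·√(2π)))·exp(−(6.2−6.9)²/(2·1.4²)) = 0.284959·exp(-0.12500) = 0.251475
  L_C = (1/(1.7·√(2π)))·exp(−(6.2−9.0)²/(2·1.7²)) = 0.234672·exp(-1.35640) = 0.0604482
Prior × likelihood for each component:
  w_A·L_A = 0.14 × 5.30535e-07 = 7.42749e-08
  w_B·L_B = 0.48 × 0.251475 = 0.120708
  w_C·L_C = 0.38 × 0.0604482 = 0.0229703
Evidence: 7.42749e-08 + 0.120708 + 0.0229703 = 0.143679
P(Population B | 6.2) = 0.120708 / 0.143679 ≈ 0.840

0.840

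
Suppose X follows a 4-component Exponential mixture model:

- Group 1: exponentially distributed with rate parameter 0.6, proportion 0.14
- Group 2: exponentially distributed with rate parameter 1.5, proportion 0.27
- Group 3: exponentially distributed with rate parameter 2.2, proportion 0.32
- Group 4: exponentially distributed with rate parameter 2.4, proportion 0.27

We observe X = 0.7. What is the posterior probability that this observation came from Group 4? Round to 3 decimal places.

By Bayes' theorem, P(k | x) = π_k f_k(x) / Σ_j π_j f_j(x).
Exponential densities:
  f_1 = 0.394228
  f_2 = 0.524907
  f_3 = 0.471638
  f_4 = 0.447298
Prior × likelihood for each component:
  π_1·f_1 = 0.14 × 0.394228 = 0.0551919
  π_2·f_2 = 0.27 × 0.524907 = 0.141725
  π_3·f_3 = 0.32 × 0.471638 = 0.150924
  π_4·f_4 = 0.27 × 0.447298 = 0.12077
Sum: 0.0551919 + 0.141725 + 0.150924 + 0.12077 = 0.468611
P(Group 4 | data) = 0.12077 / 0.468611 ≈ 0.258

0.258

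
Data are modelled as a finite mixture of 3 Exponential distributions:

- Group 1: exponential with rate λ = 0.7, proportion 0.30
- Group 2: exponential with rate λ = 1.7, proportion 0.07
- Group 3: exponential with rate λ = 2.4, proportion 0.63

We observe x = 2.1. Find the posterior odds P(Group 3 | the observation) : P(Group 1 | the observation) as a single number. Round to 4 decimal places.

0.2027

Only the two components matter; the odds are (π_i f_i(x)) / (π_j f_j(x)).
Evaluate each component's likelihood at the observed value:
  f_1 = 0.7·e^(−0.7·2.1) = 0.7·e^(−1.4700) = 0.160948
  f_2 = 1.7·e^(−1.7·2.1) = 1.7·e^(−3.5700) = 0.047865
  f_3 = 2.4·e^(−2.4·2.1) = 2.4·e^(−5.0400) = 0.015537
Posterior odds = (π_3·f_3) / (π_1·f_1) = (0.63·0.015537) / (0.30·0.160948) = 0.00978831 / 0.0482844 ≈ 0.2027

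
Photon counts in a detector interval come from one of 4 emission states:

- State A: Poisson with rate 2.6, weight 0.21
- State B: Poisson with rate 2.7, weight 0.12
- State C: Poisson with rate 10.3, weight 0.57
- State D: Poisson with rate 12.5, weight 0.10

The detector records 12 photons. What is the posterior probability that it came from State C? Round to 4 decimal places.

Posterior ∝ prior × likelihood, so P(k | x) ∝ π_k f_k(x); normalise over all components.
Evaluate each component's likelihood at the observed value:
  f_A = 1.47971e-05
  f_B = 2.10588e-05
  f_C = 0.10011
  f_D = 0.113215
Unnormalised posteriors:
  π_A·f_A = 0.21 × 1.47971e-05 = 3.1074e-06
  π_B·f_B = 0.12 × 2.10588e-05 = 2.52705e-06
  π_C·f_C = 0.57 × 0.10011 = 0.0570626
  π_D·f_D = 0.10 × 0.113215 = 0.0113215
Normaliser: 3.1074e-06 + 2.52705e-06 + 0.0570626 + 0.0113215 = 0.0683897
Responsibility of State C: 0.0570626 / 0.0683897 ≈ 0.8344

0.8344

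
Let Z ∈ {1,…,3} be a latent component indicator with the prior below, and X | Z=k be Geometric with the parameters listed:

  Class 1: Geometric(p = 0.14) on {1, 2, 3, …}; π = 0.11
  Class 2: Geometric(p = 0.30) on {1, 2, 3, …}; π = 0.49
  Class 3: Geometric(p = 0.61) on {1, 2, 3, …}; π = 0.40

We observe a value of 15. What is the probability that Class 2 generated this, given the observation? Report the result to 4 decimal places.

P(component k | x) = w_k·f_k(x) / marginal(x), where marginal(x) = Σ_j w_j·f_j(x).
Component likelihoods at x = 15:
  f_1 = 0.14·(1−0.14)^14 = 0.14·0.121054 = 0.0169475
  f_2 = 0.30·(1−0.30)^14 = 0.30·0.00678223 = 0.00203467
  f_3 = 0.61·(1−0.61)^14 = 0.61·1.88323e-06 = 1.14877e-06
Weight by the priors:
  w_1·f_1 = 0.11 × 0.0169475 = 0.00186423
  w_2·f_2 = 0.49 × 0.00203467 = 0.000996988
  w_3·f_3 = 0.40 × 1.14877e-06 = 4.59509e-07
Normaliser: 0.00186423 + 0.000996988 + 4.59509e-07 = 0.00286168
P(Class 2 | the observation) ≈ 0.3484

0.3484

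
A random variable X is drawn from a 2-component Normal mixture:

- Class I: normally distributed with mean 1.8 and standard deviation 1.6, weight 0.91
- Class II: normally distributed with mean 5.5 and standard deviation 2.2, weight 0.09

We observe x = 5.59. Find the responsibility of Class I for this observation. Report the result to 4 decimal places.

Apply Bayes' rule: the posterior for each component is proportional to its prior times its likelihood at x.
Component likelihoods at x = 5.59:
  p_I = 0.0150793
  p_II = 0.181186
Multiply by the mixture weights:
  P(Z=I)·p_I = 0.91 × 0.0150793 = 0.0137222
  P(Z=II)·p_II = 0.09 × 0.181186 = 0.0163067
Denominator: 0.0137222 + 0.0163067 = 0.0300289
P(Class I | 5.59) = 0.0137222 / 0.0300289 ≈ 0.4570

0.4570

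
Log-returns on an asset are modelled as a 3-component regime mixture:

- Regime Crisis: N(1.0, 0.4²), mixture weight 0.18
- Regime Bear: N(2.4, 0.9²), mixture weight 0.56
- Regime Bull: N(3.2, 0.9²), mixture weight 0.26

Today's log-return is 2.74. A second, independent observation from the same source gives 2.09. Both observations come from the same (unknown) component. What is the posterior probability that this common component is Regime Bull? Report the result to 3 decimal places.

0.178

Apply Bayes' rule: the posterior for each component is proportional to its prior times its likelihood at x.
Since both observations come from the same component, the likelihood for component k is f_k(x₁)·f_k(x₂).
  L_Crisis = [7.76035e-05] × [0.0243442] = 1.8892e-06
  L_Bear = [0.412741] × [0.417739] = 0.172418
  L_Bull = [0.388992] × [0.207187] = 0.0805942
Unnormalised posteriors:
  w_Crisis·L_Crisis = 0.18 × 1.8892e-06 = 3.40056e-07
  w_Bear·L_Bear = 0.56 × 0.172418 = 0.0965539
  w_Bull·L_Bull = 0.26 × 0.0805942 = 0.0209545
Normaliser: 3.40056e-07 + 0.0965539 + 0.0209545 = 0.117509
Responsibility of Regime Bull: 0.0209545 / 0.117509 ≈ 0.178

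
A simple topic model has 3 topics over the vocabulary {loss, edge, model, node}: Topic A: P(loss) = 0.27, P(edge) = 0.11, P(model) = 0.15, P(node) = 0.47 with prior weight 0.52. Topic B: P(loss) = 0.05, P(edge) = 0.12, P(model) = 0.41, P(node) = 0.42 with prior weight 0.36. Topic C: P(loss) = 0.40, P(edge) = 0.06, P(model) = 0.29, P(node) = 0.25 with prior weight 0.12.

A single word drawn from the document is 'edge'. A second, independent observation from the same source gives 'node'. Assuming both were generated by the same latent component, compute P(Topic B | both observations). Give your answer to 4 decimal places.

The responsibility of component k is P(Z=k) f_k(x) divided by Σ_j P(Z=j) f_j(x).
Since both observations come from the same component, the likelihood for component k is f_k(x₁)·f_k(x₂).
  f_A = [P(edge | comp) = 0.11] × [0.47] = 0.0517
  f_B = [P(edge | comp) = 0.12] × [0.42] = 0.0504
  f_C = [P(edge | comp) = 0.06] × [0.25] = 0.015
Weight by the priors:
  P(Z=A)·f_A = 0.52 × 0.0517 = 0.026884
  P(Z=B)·f_B = 0.36 × 0.0504 = 0.018144
  P(Z=C)·f_C = 0.12 × 0.015 = 0.0018
Evidence: 0.026884 + 0.018144 + 0.0018 = 0.046828
Responsibility of Topic B: 0.018144 / 0.046828 ≈ 0.3875

0.3875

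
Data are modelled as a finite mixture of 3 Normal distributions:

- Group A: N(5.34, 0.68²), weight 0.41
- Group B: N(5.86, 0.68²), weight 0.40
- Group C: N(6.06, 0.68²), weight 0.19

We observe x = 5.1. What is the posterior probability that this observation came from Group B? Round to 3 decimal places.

0.320

Apply Bayes' rule: the posterior for each component is proportional to its prior times its likelihood at x.
Normal densities:
  f_A = (1/(0.68·√(2π)))·exp(−(5.1−5.34)²/(2·0.68²)) = 0.586680·exp(-0.06228) = 0.551254
  f_B = (1/(0.68·√(2π)))·exp(−(5.1−5.86)²/(2·0.68²)) = 0.586680·exp(-0.62457) = 0.314163
  f_C = (1/(0.68·√(2π)))·exp(−(5.1−6.06)²/(2·0.68²)) = 0.586680·exp(-0.99654) = 0.216576
Unnormalised posteriors:
  P(Z=A)·f_A = 0.41 × 0.551254 = 0.226014
  P(Z=B)·f_B = 0.40 × 0.314163 = 0.125665
  P(Z=C)·f_C = 0.19 × 0.216576 = 0.0411494
Denominator: 0.226014 + 0.125665 + 0.0411494 = 0.392829
So the posterior for Group B is 0.125665 / 0.392829 ≈ 0.320.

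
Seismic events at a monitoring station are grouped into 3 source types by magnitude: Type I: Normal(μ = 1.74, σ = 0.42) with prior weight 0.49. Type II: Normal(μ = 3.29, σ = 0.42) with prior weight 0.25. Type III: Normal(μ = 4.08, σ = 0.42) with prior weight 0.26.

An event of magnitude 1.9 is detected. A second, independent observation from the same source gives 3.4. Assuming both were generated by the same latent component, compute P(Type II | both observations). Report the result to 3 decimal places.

By Bayes' theorem, P(k | x) = π_k f_k(x) / Σ_j π_j f_j(x).
Since both observations come from the same component, the likelihood for component k is f_k(x₁)·f_k(x₂).
  L_I = [(1/(0.42·√(2π)))·exp(−(1.9−1.74)²/(2·0.42²)) = 0.949863·exp(-0.07256) = 0.88338] × [0.000385066] = 0.00034016
  L_II = [(1/(0.42·√(2π)))·exp(−(1.9−3.29)²/(2·0.42²)) = 0.949863·exp(-5.47647) = 0.00397428] × [0.917837] = 0.00364774
  L_III = [(1/(0.42·√(2π)))·exp(−(1.9−4.08)²/(2·0.42²)) = 0.949863·exp(-13.47052) = 1.34118e-06] × [0.256123] = 3.43508e-07
Unnormalised posteriors:
  π_I·L_I = 0.49 × 0.00034016 = 0.000166678
  π_II·L_II = 0.25 × 0.00364774 = 0.000911936
  π_III·L_III = 0.26 × 3.43508e-07 = 8.93121e-08
Marginal: 0.000166678 + 0.000911936 + 8.93121e-08 = 0.0010787
So the posterior for Type II is 0.000911936 / 0.0010787 ≈ 0.845.

0.845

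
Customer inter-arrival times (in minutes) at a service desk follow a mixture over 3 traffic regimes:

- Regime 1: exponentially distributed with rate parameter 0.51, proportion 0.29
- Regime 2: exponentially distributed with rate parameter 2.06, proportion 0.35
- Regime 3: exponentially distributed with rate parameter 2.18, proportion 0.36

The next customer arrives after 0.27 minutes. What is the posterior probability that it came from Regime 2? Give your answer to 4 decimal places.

0.4227

P(component k | x) = w_k·f_k(x) / marginal(x), where marginal(x) = Σ_j w_j·f_j(x).
Evaluate each component's likelihood at the observed value:
  L_1 = 0.444394
  L_2 = 1.18117
  L_3 = 1.21013
Multiply by the mixture weights:
  w_1·L_1 = 0.29 × 0.444394 = 0.128874
  w_2·L_2 = 0.35 × 1.18117 = 0.41341
  w_3·L_3 = 0.36 × 1.21013 = 0.435646
Marginal: 0.128874 + 0.41341 + 0.435646 = 0.977929
Responsibility of Regime 2: 0.41341 / 0.977929 ≈ 0.4227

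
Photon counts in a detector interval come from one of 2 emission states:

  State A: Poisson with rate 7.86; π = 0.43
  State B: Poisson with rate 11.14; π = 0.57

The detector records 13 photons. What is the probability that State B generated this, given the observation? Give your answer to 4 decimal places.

0.8228

Apply Bayes' rule: the posterior for each component is proportional to its prior times its likelihood at x.
Poisson probabilities:
  p_A = e^(−7.86)·7.86^13/13! = 0.0270806
  p_B = e^(−11.14)·11.14^13/13! = 0.0948826
Weight by the priors:
  π_A·p_A = 0.43 × 0.0270806 = 0.0116447
  π_B·p_B = 0.57 × 0.0948826 = 0.0540831
Denominator: 0.0116447 + 0.0540831 = 0.0657277
So the posterior for State B is 0.0540831 / 0.0657277 ≈ 0.8228.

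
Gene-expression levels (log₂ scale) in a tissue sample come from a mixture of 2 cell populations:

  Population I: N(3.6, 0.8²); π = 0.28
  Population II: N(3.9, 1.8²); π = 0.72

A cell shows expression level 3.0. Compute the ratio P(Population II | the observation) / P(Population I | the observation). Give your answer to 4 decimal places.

Since P(k|x) ∝ P(Z=k) f_k(x), the posterior odds are P(Z=i) f_i(x) / (P(Z=j) f_j(x)).
Component likelihoods at x = 3.0:
  f_I = 0.376422
  f_II = 0.195592
Odds = (0.72/0.28) × (0.195592/0.376422) = 2.57143 × 0.519608 ≈ 1.3361

1.3361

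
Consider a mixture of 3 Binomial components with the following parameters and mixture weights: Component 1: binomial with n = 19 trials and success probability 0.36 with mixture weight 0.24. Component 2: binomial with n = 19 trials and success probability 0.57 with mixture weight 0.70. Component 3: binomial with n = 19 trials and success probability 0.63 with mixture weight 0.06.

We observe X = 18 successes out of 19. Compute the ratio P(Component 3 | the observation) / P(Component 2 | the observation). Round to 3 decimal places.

0.447

Since P(k|x) ∝ P(Z=k) f_k(x), the posterior odds are P(Z=i) f_i(x) / (P(Z=j) f_j(x)).
Evaluate each component's likelihood at the observed value:
  f_1 = C(19,18)·0.36^18·0.64^1 = 19·1.03144e-08·0.64 = 1.25423e-07
  f_2 = C(19,18)·0.57^18·0.43^1 = 19·4.03411e-05·0.43 = 0.000329587
  f_3 = C(19,18)·0.63^18·0.37^1 = 19·0.000244416·0.37 = 0.00171825
Posterior odds = (P(Z=3)·f_3) / (P(Z=2)·f_2) = (0.06·0.00171825) / (0.70·0.000329587) = 0.000103095 / 0.000230711 ≈ 0.447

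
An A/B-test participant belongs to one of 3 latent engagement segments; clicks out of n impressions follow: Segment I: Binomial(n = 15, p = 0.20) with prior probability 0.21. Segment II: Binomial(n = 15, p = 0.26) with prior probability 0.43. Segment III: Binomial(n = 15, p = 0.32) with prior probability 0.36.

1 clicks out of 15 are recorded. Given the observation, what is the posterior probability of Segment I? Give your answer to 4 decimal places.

0.4597

The responsibility of component k is π_k f_k(x) divided by Σ_j π_j f_j(x).
Evaluate each component's likelihood at the observed value:
  p_I = C(15,1)·0.20^1·0.80^14 = 15·0.2·0.0439805 = 0.131941
  p_II = C(15,1)·0.26^1·0.74^14 = 15·0.26·0.0147654 = 0.0575849
  p_III = C(15,1)·0.32^1·0.68^14 = 15·0.32·0.00451986 = 0.0216953
Prior × likelihood for each component:
  π_I·p_I = 0.21 × 0.131941 = 0.0277077
  π_II·p_II = 0.43 × 0.0575849 = 0.0247615
  π_III·p_III = 0.36 × 0.0216953 = 0.00781031
Denominator: 0.0277077 + 0.0247615 + 0.00781031 = 0.0602795
P(Segment I | 1 clicks out of 15) ≈ 0.4597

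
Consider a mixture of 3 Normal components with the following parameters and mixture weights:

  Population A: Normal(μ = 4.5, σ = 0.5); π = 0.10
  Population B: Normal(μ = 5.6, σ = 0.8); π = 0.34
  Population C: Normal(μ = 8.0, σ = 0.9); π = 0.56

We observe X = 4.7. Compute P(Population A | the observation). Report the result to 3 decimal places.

Posterior ∝ prior × likelihood, so P(k | x) ∝ π_k f_k(x); normalise over all components.
Component likelihoods at x = 4.7:
  f_A = (1/(0.5·√(2π)))·exp(−(4.7−4.5)²/(2·0.5²)) = 0.797885·exp(-0.08000) = 0.73654
  f_B = (1/(0.8·√(2π)))·exp(−(4.7−5.6)²/(2·0.8²)) = 0.498678·exp(-0.63281) = 0.264846
  f_C = (1/(0.9·√(2π)))·exp(−(4.7−8.0)²/(2·0.9²)) = 0.443269·exp(-6.72222) = 0.000533634
Weight by the priors:
  π_A·f_A = 0.10 × 0.73654 = 0.073654
  π_B·f_B = 0.34 × 0.264846 = 0.0900476
  π_C·f_C = 0.56 × 0.000533634 = 0.000298835
Marginal: 0.073654 + 0.0900476 + 0.000298835 = 0.164
P(Population A | 4.7) = 0.073654 / 0.164 ≈ 0.449

0.449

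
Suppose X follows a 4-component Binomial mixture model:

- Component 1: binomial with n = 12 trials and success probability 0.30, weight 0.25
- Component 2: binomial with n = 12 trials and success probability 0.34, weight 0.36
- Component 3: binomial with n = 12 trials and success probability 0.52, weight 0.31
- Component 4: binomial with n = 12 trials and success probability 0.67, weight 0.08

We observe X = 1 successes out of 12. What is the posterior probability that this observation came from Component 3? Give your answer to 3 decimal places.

The responsibility of component k is w_k f_k(x) divided by Σ_j w_j f_j(x).
Binomial probabilities:
  f_1 = C(12,1)·0.30^1·0.70^11 = 12·0.3·0.0197733 = 0.0711838
  f_2 = C(12,1)·0.34^1·0.66^11 = 12·0.34·0.010351 = 0.0422322
  f_3 = C(12,1)·0.52^1·0.48^11 = 12·0.52·0.00031164 = 0.00194464
  f_4 = C(12,1)·0.67^1·0.33^11 = 12·0.67·5.05421e-06 = 4.06359e-05
Prior × likelihood for each component:
  w_1·f_1 = 0.25 × 0.0711838 = 0.0177959
  w_2·f_2 = 0.36 × 0.0422322 = 0.0152036
  w_3·f_3 = 0.31 × 0.00194464 = 0.000602837
  w_4·f_4 = 0.08 × 4.06359e-05 = 3.25087e-06
Evidence: 0.0177959 + 0.0152036 + 0.000602837 + 3.25087e-06 = 0.0336056
So the posterior for Component 3 is 0.000602837 / 0.0336056 ≈ 0.018.

0.018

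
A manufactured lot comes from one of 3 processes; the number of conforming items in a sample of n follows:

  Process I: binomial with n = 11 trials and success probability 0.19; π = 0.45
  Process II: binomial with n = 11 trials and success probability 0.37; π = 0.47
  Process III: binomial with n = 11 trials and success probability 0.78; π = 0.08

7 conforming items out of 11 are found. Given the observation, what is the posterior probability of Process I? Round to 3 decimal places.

0.017

The responsibility of component k is π_k f_k(x) divided by Σ_j π_j f_j(x).
Evaluate each component's likelihood at the observed value:
  p_I = C(11,7)·0.19^7·0.81^4 = 330·8.93872e-06·0.430467 = 0.00126978
  p_II = C(11,7)·0.37^7·0.63^4 = 330·0.000949319·0.15753 = 0.0493501
  p_III = C(11,7)·0.78^7·0.22^4 = 330·0.175656·0.00234256 = 0.13579
Unnormalised posteriors:
  π_I·p_I = 0.45 × 0.00126978 = 0.000571402
  π_II·p_II = 0.47 × 0.0493501 = 0.0231946
  π_III·p_III = 0.08 × 0.13579 = 0.0108632
Denominator: 0.000571402 + 0.0231946 + 0.0108632 = 0.0346291
Responsibility of Process I: 0.000571402 / 0.0346291 ≈ 0.017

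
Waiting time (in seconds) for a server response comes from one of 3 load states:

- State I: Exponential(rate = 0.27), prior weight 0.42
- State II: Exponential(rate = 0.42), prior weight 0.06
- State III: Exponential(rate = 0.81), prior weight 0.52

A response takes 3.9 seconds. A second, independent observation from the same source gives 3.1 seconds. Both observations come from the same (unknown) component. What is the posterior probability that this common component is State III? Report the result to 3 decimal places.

Apply Bayes' rule: the posterior for each component is proportional to its prior times its likelihood at x.
Since both observations come from the same component, the likelihood for component k is f_k(x₁)·f_k(x₂).
  p_I = [0.27·e^(−0.27·3.9) = 0.27·e^(−1.0530) = 0.0942002] × [0.116912] = 0.0110131
  p_II = [0.42·e^(−0.42·3.9) = 0.42·e^(−1.6380) = 0.0816347] × [0.114235] = 0.00932551
  p_III = [0.81·e^(−0.81·3.9) = 0.81·e^(−3.1590) = 0.0343992] × [0.0657615] = 0.00226214
Multiply by the mixture weights:
  P(Z=I)·p_I = 0.42 × 0.0110131 = 0.00462552
  P(Z=II)·p_II = 0.06 × 0.00932551 = 0.000559531
  P(Z=III)·p_III = 0.52 × 0.00226214 = 0.00117632
Denominator: 0.00462552 + 0.000559531 + 0.00117632 = 0.00636136
Responsibility of State III: 0.00117632 / 0.00636136 ≈ 0.185

0.185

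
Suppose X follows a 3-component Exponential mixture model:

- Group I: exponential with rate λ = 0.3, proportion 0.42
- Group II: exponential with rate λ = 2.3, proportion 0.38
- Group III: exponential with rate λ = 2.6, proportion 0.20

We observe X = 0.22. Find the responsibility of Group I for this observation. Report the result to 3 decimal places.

0.126

The responsibility of component k is P(Z=k) f_k(x) divided by Σ_j P(Z=j) f_j(x).
Evaluate each component's likelihood at the observed value:
  L_I = 0.3·e^(−0.3·0.22) = 0.3·e^(−0.0660) = 0.280839
  L_II = 2.3·e^(−2.3·0.22) = 2.3·e^(−0.5060) = 1.38668
  L_III = 2.6·e^(−2.6·0.22) = 2.6·e^(−0.5720) = 1.46743
Unnormalised posteriors:
  P(Z=I)·L_I = 0.42 × 0.280839 = 0.117952
  P(Z=II)·L_II = 0.38 × 1.38668 = 0.526937
  P(Z=III)·L_III = 0.20 × 1.46743 = 0.293486
Evidence: 0.117952 + 0.526937 + 0.293486 = 0.938375
Responsibility of Group I: 0.117952 / 0.938375 ≈ 0.126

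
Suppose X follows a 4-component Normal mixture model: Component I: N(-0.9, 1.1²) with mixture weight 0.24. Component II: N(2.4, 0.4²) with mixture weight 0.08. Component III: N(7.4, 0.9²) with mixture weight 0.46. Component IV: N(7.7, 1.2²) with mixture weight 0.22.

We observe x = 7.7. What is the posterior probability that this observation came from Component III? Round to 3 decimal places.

0.725

The responsibility of component k is P(Z=k) f_k(x) divided by Σ_j P(Z=j) f_j(x).
Normal densities:
  f_I = 1.93471e-14
  f_II = 7.51515e-39
  f_III = 0.419315
  f_IV = 0.332452
Multiply by the mixture weights:
  P(Z=I)·f_I = 0.24 × 1.93471e-14 = 4.64331e-15
  P(Z=II)·f_II = 0.08 × 7.51515e-39 = 6.01212e-40
  P(Z=III)·f_III = 0.46 × 0.419315 = 0.192885
  P(Z=IV)·f_IV = 0.22 × 0.332452 = 0.0731394
Sum: 4.64331e-15 + 6.01212e-40 + 0.192885 + 0.0731394 = 0.266024
So the posterior for Component III is 0.192885 / 0.266024 ≈ 0.725.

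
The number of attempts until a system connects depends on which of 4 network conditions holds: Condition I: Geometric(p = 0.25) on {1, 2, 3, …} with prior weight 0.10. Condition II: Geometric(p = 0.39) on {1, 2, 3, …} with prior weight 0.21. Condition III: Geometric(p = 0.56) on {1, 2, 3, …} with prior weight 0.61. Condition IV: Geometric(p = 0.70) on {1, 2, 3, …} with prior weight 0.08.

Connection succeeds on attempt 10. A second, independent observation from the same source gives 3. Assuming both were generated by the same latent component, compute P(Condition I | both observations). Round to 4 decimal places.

Posterior ∝ prior × likelihood, so P(k | x) ∝ π_k f_k(x); normalise over all components.
Since both observations come from the same component, the likelihood for component k is f_k(x₁)·f_k(x₂).
  f_I = [0.0187712] × [0.140625] = 0.0026397
  f_II = [0.00456072] × [0.145119] = 0.000661847
  f_III = [0.000346148] × [0.108416] = 3.7528e-05
  f_IV = [1.37781e-05] × [0.063] = 8.6802e-07
Weight by the priors:
  π_I·f_I = 0.10 × 0.0026397 = 0.00026397
  π_II·f_II = 0.21 × 0.000661847 = 0.000138988
  π_III·f_III = 0.61 × 3.7528e-05 = 2.28921e-05
  π_IV·f_IV = 0.08 × 8.6802e-07 = 6.94416e-08
Evidence: 0.00026397 + 0.000138988 + 2.28921e-05 + 6.94416e-08 = 0.000425919
Responsibility of Condition I: 0.00026397 / 0.000425919 ≈ 0.6198

0.6198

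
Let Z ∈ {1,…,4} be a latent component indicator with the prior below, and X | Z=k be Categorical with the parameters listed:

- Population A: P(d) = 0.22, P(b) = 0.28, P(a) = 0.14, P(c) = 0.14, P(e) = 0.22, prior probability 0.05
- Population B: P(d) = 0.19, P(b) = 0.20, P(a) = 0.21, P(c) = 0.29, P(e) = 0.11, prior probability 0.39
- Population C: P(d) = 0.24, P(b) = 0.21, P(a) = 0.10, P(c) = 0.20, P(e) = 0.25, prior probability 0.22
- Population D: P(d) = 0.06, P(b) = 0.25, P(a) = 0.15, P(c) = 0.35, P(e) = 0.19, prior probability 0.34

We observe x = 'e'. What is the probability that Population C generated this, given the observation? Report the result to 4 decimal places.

By Bayes' theorem, P(k | x) = π_k f_k(x) / Σ_j π_j f_j(x).
Categorical probabilities:
  f_A = 0.22
  f_B = 0.11
  f_C = 0.25
  f_D = 0.19
Multiply by the mixture weights:
  π_A·f_A = 0.05 × 0.22 = 0.011
  π_B·f_B = 0.39 × 0.11 = 0.0429
  π_C·f_C = 0.22 × 0.25 = 0.055
  π_D·f_D = 0.34 × 0.19 = 0.0646
Denominator: 0.011 + 0.0429 + 0.055 + 0.0646 = 0.1735
P(Population C | data) ≈ 0.3170

0.3170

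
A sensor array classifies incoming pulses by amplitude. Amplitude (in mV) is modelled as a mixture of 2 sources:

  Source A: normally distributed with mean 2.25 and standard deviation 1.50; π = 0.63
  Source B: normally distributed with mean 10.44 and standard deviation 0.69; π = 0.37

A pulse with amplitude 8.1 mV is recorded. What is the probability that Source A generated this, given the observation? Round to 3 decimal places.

0.109

Apply Bayes' rule: the posterior for each component is proportional to its prior times its likelihood at x.
Component likelihoods at x = 8.1 mV:
  L_A = (1/(1.50·√(2π)))·exp(−(8.1−2.25)²/(2·1.50²)) = 0.265962·exp(-7.60500) = 0.000132437
  L_B = (1/(0.69·√(2π)))·exp(−(8.1−10.44)²/(2·0.69²)) = 0.578177·exp(-5.75047) = 0.00183934
Weight by the priors:
  π_A·L_A = 0.63 × 0.000132437 = 8.34353e-05
  π_B·L_B = 0.37 × 0.00183934 = 0.000680556
Evidence: 8.34353e-05 + 0.000680556 = 0.000763992
P(Source A | data) = 8.34353e-05 / 0.000763992 ≈ 0.109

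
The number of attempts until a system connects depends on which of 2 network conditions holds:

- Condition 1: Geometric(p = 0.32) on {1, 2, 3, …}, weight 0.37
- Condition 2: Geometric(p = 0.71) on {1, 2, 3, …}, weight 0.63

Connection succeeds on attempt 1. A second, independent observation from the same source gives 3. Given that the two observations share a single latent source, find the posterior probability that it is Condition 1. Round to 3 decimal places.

0.396

By Bayes' theorem, P(k | x) = P(Z=k) f_k(x) / Σ_j P(Z=j) f_j(x).
Since both observations come from the same component, the likelihood for component k is f_k(x₁)·f_k(x₂).
  L_1 = [0.32] × [0.147968] = 0.0473498
  L_2 = [0.71] × [0.059711] = 0.0423948
Multiply by the mixture weights:
  P(Z=1)·L_1 = 0.37 × 0.0473498 = 0.0175194
  P(Z=2)·L_2 = 0.63 × 0.0423948 = 0.0267087
Denominator: 0.0175194 + 0.0267087 = 0.0442281
Responsibility of Condition 1: 0.0175194 / 0.0442281 ≈ 0.396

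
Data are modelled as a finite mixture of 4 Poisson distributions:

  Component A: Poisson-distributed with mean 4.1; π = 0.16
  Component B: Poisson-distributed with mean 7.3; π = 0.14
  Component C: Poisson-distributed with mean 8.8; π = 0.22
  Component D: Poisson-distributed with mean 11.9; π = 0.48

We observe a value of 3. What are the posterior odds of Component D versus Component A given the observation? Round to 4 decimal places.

0.0301

The posterior odds equal the prior odds times the likelihood ratio: (π_i/π_j)·(f_i(x)/f_j(x)).
Evaluate each component's likelihood at the observed value:
  L_A = 0.190368
  L_B = 0.0437993
  L_C = 0.0171201
  L_D = 0.00190715
Odds = (0.48/0.16) × (0.00190715/0.190368) = 3 × 0.0100183 ≈ 0.0301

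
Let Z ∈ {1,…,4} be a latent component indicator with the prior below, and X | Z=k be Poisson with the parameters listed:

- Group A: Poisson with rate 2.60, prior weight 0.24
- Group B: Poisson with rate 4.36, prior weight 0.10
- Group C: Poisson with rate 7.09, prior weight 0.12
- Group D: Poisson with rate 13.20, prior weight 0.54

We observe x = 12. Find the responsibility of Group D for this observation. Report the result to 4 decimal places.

0.9435

By Bayes' theorem, P(k | x) = π_k f_k(x) / Σ_j π_j f_j(x).
Evaluate each component's likelihood at the observed value:
  L_A = e^(−2.60)·2.60^12/12! = 1.47971e-05
  L_B = e^(−4.36)·4.36^12/12! = 0.00125886
  L_C = e^(−7.09)·7.09^12/12! = 0.0280718
  L_D = e^(−13.20)·13.20^12/12! = 0.108109
Unnormalised posteriors:
  π_A·L_A = 0.24 × 1.47971e-05 = 3.55131e-06
  π_B·L_B = 0.10 × 0.00125886 = 0.000125886
  π_C·L_C = 0.12 × 0.0280718 = 0.00336861
  π_D·L_D = 0.54 × 0.108109 = 0.058379
Normaliser: 3.55131e-06 + 0.000125886 + 0.00336861 + 0.058379 = 0.0618771
So the posterior for Group D is 0.058379 / 0.0618771 ≈ 0.9435.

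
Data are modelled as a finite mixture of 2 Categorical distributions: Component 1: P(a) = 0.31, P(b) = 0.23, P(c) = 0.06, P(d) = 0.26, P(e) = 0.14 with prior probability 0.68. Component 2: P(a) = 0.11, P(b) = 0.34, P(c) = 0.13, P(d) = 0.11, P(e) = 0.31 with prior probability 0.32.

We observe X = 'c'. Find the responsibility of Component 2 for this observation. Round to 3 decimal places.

0.505

The responsibility of component k is w_k f_k(x) divided by Σ_j w_j f_j(x).
Evaluate each component's likelihood at the observed value:
  p_1 = P(c | comp) = 0.06
  p_2 = P(c | comp) = 0.13
Weight by the priors:
  w_1·p_1 = 0.68 × 0.06 = 0.0408
  w_2·p_2 = 0.32 × 0.13 = 0.0416
Sum: 0.0408 + 0.0416 = 0.0824
P(Component 2 | x) = 0.0416 / 0.0824 ≈ 0.505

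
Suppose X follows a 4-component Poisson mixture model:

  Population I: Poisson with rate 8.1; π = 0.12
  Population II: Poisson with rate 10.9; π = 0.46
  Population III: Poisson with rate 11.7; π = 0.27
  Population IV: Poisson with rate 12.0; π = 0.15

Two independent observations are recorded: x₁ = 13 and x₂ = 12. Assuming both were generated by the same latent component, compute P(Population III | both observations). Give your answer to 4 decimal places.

0.3256

Posterior ∝ prior × likelihood, so P(k | x) ∝ P(Z=k) f_k(x); normalise over all components.
Since both observations come from the same component, the likelihood for component k is f_k(x₁)·f_k(x₂).
  p_I = [0.0314949] × [0.0505473] = 0.00159198
  p_II = [0.0908771] × [0.108385] = 0.00984976
  p_III = [0.102539] × [0.113933] = 0.0116826
  p_IV = [0.10557] × [0.114368] = 0.0120739
Multiply by the mixture weights:
  P(Z=I)·p_I = 0.12 × 0.00159198 = 0.000191038
  P(Z=II)·p_II = 0.46 × 0.00984976 = 0.00453089
  P(Z=III)·p_III = 0.27 × 0.0116826 = 0.00315429
  P(Z=IV)·p_IV = 0.15 × 0.0120739 = 0.00181108
Evidence: 0.000191038 + 0.00453089 + 0.00315429 + 0.00181108 = 0.0096873
P(Population III | data) = 0.00315429 / 0.0096873 ≈ 0.3256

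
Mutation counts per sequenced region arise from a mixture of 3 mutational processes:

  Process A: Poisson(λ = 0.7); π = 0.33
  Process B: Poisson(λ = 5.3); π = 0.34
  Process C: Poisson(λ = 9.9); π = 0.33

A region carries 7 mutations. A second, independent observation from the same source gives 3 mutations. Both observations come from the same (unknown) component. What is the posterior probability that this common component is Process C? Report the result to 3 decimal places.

0.048

P(component k | x) = π_k·f_k(x) / marginal(x), where marginal(x) = Σ_j π_j·f_j(x).
Since both observations come from the same component, the likelihood for component k is f_k(x₁)·f_k(x₂).
  p_A = [8.11427e-06] × [0.0283881] = 2.30349e-07
  p_B = [0.116343] × [0.123856] = 0.0144097
  p_C = [0.0927898] × [0.00811407] = 0.000752904
Unnormalised posteriors:
  π_A·p_A = 0.33 × 2.30349e-07 = 7.60152e-08
  π_B·p_B = 0.34 × 0.0144097 = 0.0048993
  π_C·p_C = 0.33 × 0.000752904 = 0.000248458
Marginal: 7.60152e-08 + 0.0048993 + 0.000248458 = 0.00514784
P(Process C | x₁,x₂) = 0.000248458 / 0.00514784 ≈ 0.048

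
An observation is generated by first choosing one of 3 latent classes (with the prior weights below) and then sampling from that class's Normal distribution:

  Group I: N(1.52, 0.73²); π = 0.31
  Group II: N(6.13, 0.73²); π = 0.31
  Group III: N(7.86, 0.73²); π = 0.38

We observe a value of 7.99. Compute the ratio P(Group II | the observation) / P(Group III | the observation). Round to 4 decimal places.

Since P(k|x) ∝ π_k f_k(x), the posterior odds are π_i f_i(x) / (π_j f_j(x)).
Component likelihoods at x = 7.99:
  L_I = 4.78649e-18
  L_II = 0.0212746
  L_III = 0.537899
Posterior odds = (π_II·L_II) / (π_III·L_III) = (0.31·0.0212746) / (0.38·0.537899) = 0.00659513 / 0.204402 ≈ 0.0323

0.0323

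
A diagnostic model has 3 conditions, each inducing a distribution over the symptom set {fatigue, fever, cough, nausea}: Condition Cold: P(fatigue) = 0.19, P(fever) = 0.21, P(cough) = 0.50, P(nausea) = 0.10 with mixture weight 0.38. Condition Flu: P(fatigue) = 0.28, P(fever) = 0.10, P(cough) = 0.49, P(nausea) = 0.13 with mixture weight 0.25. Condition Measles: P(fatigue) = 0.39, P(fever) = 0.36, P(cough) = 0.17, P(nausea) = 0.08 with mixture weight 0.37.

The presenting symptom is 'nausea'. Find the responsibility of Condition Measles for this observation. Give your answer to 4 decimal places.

Posterior ∝ prior × likelihood, so P(k | x) ∝ P(Z=k) f_k(x); normalise over all components.
Evaluate each component's likelihood at the observed value:
  p_Cold = 0.1
  p_Flu = 0.13
  p_Measles = 0.08
Unnormalised posteriors:
  P(Z=Cold)·p_Cold = 0.38 × 0.1 = 0.038
  P(Z=Flu)·p_Flu = 0.25 × 0.13 = 0.0325
  P(Z=Measles)·p_Measles = 0.37 × 0.08 = 0.0296
Sum: 0.038 + 0.0325 + 0.0296 = 0.1001
So the posterior for Condition Measles is 0.0296 / 0.1001 ≈ 0.2957.

0.2957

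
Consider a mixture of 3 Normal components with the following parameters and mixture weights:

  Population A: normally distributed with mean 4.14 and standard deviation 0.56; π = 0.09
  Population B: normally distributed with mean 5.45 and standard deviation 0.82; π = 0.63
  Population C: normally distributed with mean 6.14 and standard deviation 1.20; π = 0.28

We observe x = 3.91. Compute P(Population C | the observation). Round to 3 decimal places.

0.129

By Bayes' theorem, P(k | x) = w_k f_k(x) / Σ_j w_j f_j(x).
Component likelihoods at x = 3.91:
  L_A = (1/(0.56·√(2π)))·exp(−(3.91−4.14)²/(2·0.56²)) = 0.712397·exp(-0.08434) = 0.654775
  L_B = (1/(0.82·√(2π)))·exp(−(3.91−5.45)²/(2·0.82²)) = 0.486515·exp(-1.76353) = 0.0834072
  L_C = (1/(1.20·√(2π)))·exp(−(3.91−6.14)²/(2·1.20²)) = 0.332452·exp(-1.72670) = 0.0591333
Multiply by the mixture weights:
  w_A·L_A = 0.09 × 0.654775 = 0.0589298
  w_B·L_B = 0.63 × 0.0834072 = 0.0525465
  w_C·L_C = 0.28 × 0.0591333 = 0.0165573
Sum: 0.0589298 + 0.0525465 + 0.0165573 = 0.128034
So the posterior for Population C is 0.0165573 / 0.128034 ≈ 0.129.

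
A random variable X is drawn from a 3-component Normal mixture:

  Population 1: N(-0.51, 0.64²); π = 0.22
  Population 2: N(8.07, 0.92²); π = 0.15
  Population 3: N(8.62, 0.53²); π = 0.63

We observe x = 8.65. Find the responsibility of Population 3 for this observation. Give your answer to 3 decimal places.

0.899

By Bayes' theorem, P(k | x) = π_k f_k(x) / Σ_j π_j f_j(x).
Component likelihoods at x = 8.65:
  f_1 = 2.05412e-45
  f_2 = 0.355482
  f_3 = 0.751516
Multiply by the mixture weights:
  π_1·f_1 = 0.22 × 2.05412e-45 = 4.51907e-46
  π_2·f_2 = 0.15 × 0.355482 = 0.0533223
  π_3·f_3 = 0.63 × 0.751516 = 0.473455
Normaliser: 4.51907e-46 + 0.0533223 + 0.473455 = 0.526778
P(Population 3 | x) = 0.473455 / 0.526778 ≈ 0.899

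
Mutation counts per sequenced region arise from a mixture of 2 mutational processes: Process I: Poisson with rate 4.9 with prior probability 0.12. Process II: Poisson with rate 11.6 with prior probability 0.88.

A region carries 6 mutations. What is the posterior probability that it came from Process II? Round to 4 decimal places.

By Bayes' theorem, P(k | x) = π_k f_k(x) / Σ_j π_j f_j(x).
Evaluate each component's likelihood at the observed value:
  L_I = 0.143153
  L_II = 0.031017
Multiply by the mixture weights:
  π_I·L_I = 0.12 × 0.143153 = 0.0171784
  π_II·L_II = 0.88 × 0.031017 = 0.0272949
Evidence: 0.0171784 + 0.0272949 = 0.0444733
P(Process II | data) = 0.0272949 / 0.0444733 ≈ 0.6137

0.6137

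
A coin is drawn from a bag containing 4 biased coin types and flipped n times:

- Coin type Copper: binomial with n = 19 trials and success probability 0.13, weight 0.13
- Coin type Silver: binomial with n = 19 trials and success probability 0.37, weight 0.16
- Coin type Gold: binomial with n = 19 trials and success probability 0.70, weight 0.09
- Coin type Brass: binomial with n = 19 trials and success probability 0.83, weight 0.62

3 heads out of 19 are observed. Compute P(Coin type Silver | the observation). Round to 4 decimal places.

By Bayes' theorem, P(k | x) = π_k f_k(x) / Σ_j π_j f_j(x).
Evaluate each component's likelihood at the observed value:
  f_Copper = 0.229331
  f_Silver = 0.0302258
  f_Gold = 1.43073e-06
  f_Brass = 2.69613e-10
Weight by the priors:
  π_Copper·f_Copper = 0.13 × 0.229331 = 0.029813
  π_Silver·f_Silver = 0.16 × 0.0302258 = 0.00483613
  π_Gold·f_Gold = 0.09 × 1.43073e-06 = 1.28766e-07
  π_Brass·f_Brass = 0.62 × 2.69613e-10 = 1.6716e-10
Sum: 0.029813 + 0.00483613 + 1.28766e-07 + 1.6716e-10 = 0.0346492
So the posterior for Coin type Silver is 0.00483613 / 0.0346492 ≈ 0.1396.

0.1396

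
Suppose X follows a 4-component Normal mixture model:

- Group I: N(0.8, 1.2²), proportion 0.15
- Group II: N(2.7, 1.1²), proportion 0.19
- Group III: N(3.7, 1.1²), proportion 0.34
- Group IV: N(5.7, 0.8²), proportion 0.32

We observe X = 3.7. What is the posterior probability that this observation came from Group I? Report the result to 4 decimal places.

The responsibility of component k is π_k f_k(x) divided by Σ_j π_j f_j(x).
Normal densities:
  p_I = (1/(1.2·√(2π)))·exp(−(3.7−0.8)²/(2·1.2²)) = 0.332452·exp(-2.92014) = 0.0179279
  p_II = (1/(1.1·√(2π)))·exp(−(3.7−2.7)²/(2·1.1²)) = 0.362675·exp(-0.41322) = 0.239915
  p_III = (1/(1.1·√(2π)))·exp(−(3.7−3.7)²/(2·1.1²)) = 0.362675·exp(-0.00000) = 0.362675
  p_IV = (1/(0.8·√(2π)))·exp(−(3.7−5.7)²/(2·0.8²)) = 0.498678·exp(-3.12500) = 0.0219104
Prior × likelihood for each component:
  π_I·p_I = 0.15 × 0.0179279 = 0.00268918
  π_II·p_II = 0.19 × 0.239915 = 0.0455838
  π_III·p_III = 0.34 × 0.362675 = 0.123309
  π_IV·p_IV = 0.32 × 0.0219104 = 0.00701132
Evidence: 0.00268918 + 0.0455838 + 0.123309 + 0.00701132 = 0.178594
P(Group I | data) = 0.00268918 / 0.178594 ≈ 0.0151

0.0151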